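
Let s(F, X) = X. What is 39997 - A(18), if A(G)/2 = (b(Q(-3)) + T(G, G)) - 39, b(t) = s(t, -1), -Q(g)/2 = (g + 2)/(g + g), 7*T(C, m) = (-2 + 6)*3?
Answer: 280515/7 ≈ 40074.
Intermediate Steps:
T(C, m) = 12/7 (T(C, m) = ((-2 + 6)*3)/7 = (4*3)/7 = (1/7)*12 = 12/7)
Q(g) = -(2 + g)/g (Q(g) = -2*(g + 2)/(g + g) = -2*(2 + g)/(2*g) = -2*(2 + g)*1/(2*g) = -(2 + g)/g)
b(t) = -1
A(G) = -536/7 (A(G) = 2*((-1 + 12/7) - 39) = 2*(5/7 - 39) = 2*(-268/7) = -536/7)
39997 - A(18) = 39997 - 1*(-536/7) = 39997 + 536/7 = 280515/7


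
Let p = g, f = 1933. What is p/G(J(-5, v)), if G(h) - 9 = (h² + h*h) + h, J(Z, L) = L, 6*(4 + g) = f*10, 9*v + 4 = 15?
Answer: 260631/1070 ≈ 243.58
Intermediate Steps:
v = 11/9 (v = -4/9 + (⅑)*15 = -4/9 + 5/3 = 11/9 ≈ 1.2222)
g = 9653/3 (g = -4 + (1933*10)/6 = -4 + (⅙)*19330 = -4 + 9665/3 = 9653/3 ≈ 3217.7)
p = 9653/3 ≈ 3217.7
G(h) = 9 + h + 2*h² (G(h) = 9 + ((h² + h*h) + h) = 9 + ((h² + h²) + h) = 9 + (2*h² + h) = 9 + (h + 2*h²) = 9 + h + 2*h²)
p/G(J(-5, v)) = 9653/(3*(9 + 11/9 + 2*(11/9)²)) = 9653/(3*(9 + 11/9 + 2*(121/81))) = 9653/(3*(9 + 11/9 + 242/81)) = 9653/(3*(1070/81)) = (9653/3)*(81/1070) = 260631/1070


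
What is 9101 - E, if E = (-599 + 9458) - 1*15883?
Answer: 16125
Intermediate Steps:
E = -7024 (E = 8859 - 15883 = -7024)
9101 - E = 9101 - 1*(-7024) = 9101 + 7024 = 16125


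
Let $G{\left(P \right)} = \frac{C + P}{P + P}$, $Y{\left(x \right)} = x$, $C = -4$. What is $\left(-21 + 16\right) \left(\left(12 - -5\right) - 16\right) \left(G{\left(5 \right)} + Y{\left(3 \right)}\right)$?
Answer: $- \frac{31}{2} \approx -15.5$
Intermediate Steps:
$G{\left(P \right)} = \frac{-4 + P}{2 P}$ ($G{\left(P \right)} = \frac{-4 + P}{P + P} = \frac{-4 + P}{2 P}$)
$\left(-21 + 16\right) \left(\left(12 - -5\right) - 16\right) \left(G{\left(5 \right)} + Y{\left(3 \right)}\right) = \left(-21 + 16\right) \left(\left(12 - -5\right) - 16\right) \left(\frac{-4 + 5}{2 \cdot 5} + 3\right) = - 5 \left(\left(12 + 5\right) - 16\right) \left(\frac{1}{2} \cdot \frac{1}{5} \cdot 1 + 3\right) = - 5 \left(17 - 16\right) \left(\frac{1}{10} + 3\right) = \left(-5\right) 1 \cdot \frac{31}{10} = \left(-5\right) \frac{31}{10} = - \frac{31}{2}$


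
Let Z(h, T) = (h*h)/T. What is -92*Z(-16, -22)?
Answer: 11776/11 ≈ 1070.5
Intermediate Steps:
Z(h, T) = h²/T
-92*Z(-16, -22) = -92*(-16)²/(-22) = -(-46)*256/11 = -92*(-128/11) = 11776/11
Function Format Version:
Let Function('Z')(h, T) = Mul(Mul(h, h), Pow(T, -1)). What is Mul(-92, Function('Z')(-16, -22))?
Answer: Rational(11776, 11) ≈ 1070.5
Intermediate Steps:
Function('Z')(h, T) = Mul(Pow(T, -1), Pow(h, 2)) (Function('Z')(h, T) = Mul(Pow(h, 2), Pow(T, -1)) = Mul(Pow(T, -1), Pow(h, 2)))
Mul(-92, Function('Z')(-16, -22)) = Mul(-92, Mul(Pow(-22, -1), Pow(-16, 2))) = Mul(-92, Mul(Rational(-1, 22), 256)) = Mul(-92, Rational(-128, 11)) = Rational(11776, 11)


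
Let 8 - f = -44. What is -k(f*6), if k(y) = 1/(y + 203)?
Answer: -1/515 ≈ -0.0019417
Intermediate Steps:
f = 52 (f = 8 - 1*(-44) = 8 + 44 = 52)
k(y) = 1/(203 + y)
-k(f*6) = -1/(203 + 52*6) = -1/(203 + 312) = -1/515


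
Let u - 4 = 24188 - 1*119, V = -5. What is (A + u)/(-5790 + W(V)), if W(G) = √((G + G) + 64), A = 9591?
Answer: -32485760/5587341 - 16832*√6/5587341 ≈ -5.8215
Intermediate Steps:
W(G) = √(64 + 2*G) (W(G) = √(2*G + 64) = √(64 + 2*G))
u = 24073 (u = 4 + (24188 - 1*119) = 4 + (24188 - 119) = 4 + 24069 = 24073)
(A + u)/(-5790 + W(V)) = (9591 + 24073)/(-5790 + √(64 + 2*(-5))) = 33664/(-5790 + √(64 - 10)) = 33664/(-5790 + √54) = 33664/(-5790 + 3*√6)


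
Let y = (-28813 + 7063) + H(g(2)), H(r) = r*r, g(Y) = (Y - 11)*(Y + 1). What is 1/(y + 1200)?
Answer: -1/19821 ≈ -5.0452e-5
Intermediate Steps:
g(Y) = (1 + Y)*(-11 + Y) (g(Y) = (-11 + Y)*(1 + Y) = (1 + Y)*(-11 + Y))
H(r) = r²
y = -21021 (y = (-28813 + 7063) + (-11 + 2² - 10*2)² = -21750 + (-11 + 4 - 20)² = -21750 + (-27)² = -21750 + 729 = -21021)
1/(y + 1200) = 1/(-21021 + 1200) = 1/(-19821) = -1/19821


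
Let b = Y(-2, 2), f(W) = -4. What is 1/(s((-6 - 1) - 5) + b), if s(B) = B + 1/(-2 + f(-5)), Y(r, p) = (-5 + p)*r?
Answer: -6/37 ≈ -0.16216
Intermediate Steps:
Y(r, p) = r*(-5 + p)
b = 6 (b = -2*(-5 + 2) = -2*(-3) = 6)
s(B) = -⅙ + B (s(B) = B + 1/(-2 - 4) = B + 1/(-6) = B - ⅙ = -⅙ + B)
1/(s((-6 - 1) - 5) + b) = 1/((-⅙ + ((-6 - 1) - 5)) + 6) = 1/((-⅙ + (-7 - 5)) + 6) = 1/((-⅙ - 12) + 6) = 1/(-73/6 + 6) = 1/(-37/6) = -6/37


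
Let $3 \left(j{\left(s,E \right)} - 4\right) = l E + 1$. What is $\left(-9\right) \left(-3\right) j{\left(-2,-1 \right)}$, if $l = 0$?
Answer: $117$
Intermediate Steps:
$j{\left(s,E \right)} = \frac{13}{3}$ ($j{\left(s,E \right)} = 4 + \frac{0 E + 1}{3} = 4 + \frac{0 + 1}{3} = 4 + \frac{1}{3} \cdot 1 = 4 + \frac{1}{3} = \frac{13}{3}$)
$\left(-9\right) \left(-3\right) j{\left(-2,-1 \right)} = \left(-9\right) \left(-3\right) \frac{13}{3} = 27 \cdot \frac{13}{3} = 117$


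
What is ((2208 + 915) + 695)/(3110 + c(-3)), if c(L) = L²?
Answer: 3818/3119 ≈ 1.2241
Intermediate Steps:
((2208 + 915) + 695)/(3110 + c(-3)) = ((2208 + 915) + 695)/(3110 + (-3)²) = (3123 + 695)/(3110 + 9) = 3818/3119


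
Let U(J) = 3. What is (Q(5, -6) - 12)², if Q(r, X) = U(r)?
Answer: 81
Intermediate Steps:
Q(r, X) = 3
(Q(5, -6) - 12)² = (3 - 12)² = (-9)² = 81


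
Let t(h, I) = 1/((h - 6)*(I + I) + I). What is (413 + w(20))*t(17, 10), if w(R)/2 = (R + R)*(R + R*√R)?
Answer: 2013/230 + 320*√5/23 ≈ 39.863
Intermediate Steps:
t(h, I) = 1/(I + 2*I*(-6 + h)) (t(h, I) = 1/((-6 + h)*(2*I) + I) = 1/(2*I*(-6 + h) + I) = 1/(I + 2*I*(-6 + h)))
w(R) = 4*R*(R + R^(3/2)) (w(R) = 2*((R + R)*(R + R*√R)) = 2*((2*R)*(R + R^(3/2))) = 2*(2*R*(R + R^(3/2))) = 4*R*(R + R^(3/2)))
(413 + w(20))*t(17, 10) = (413 + (4*20² + 4*20^(5/2)))*(1/(10*(-11 + 2*17))) = (413 + (4*400 + 4*(800*√5)))*(1/(10*(-11 + 34))) = (413 + (1600 + 3200*√5))*((⅒)/23) = (2013 + 3200*√5)*((⅒)*(1/23)) = (2013 + 3200*√5)*(1/230) = 2013/230 + 320*√5/23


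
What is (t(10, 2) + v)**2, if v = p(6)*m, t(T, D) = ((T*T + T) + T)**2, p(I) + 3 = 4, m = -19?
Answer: 206813161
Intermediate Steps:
p(I) = 1 (p(I) = -3 + 4 = 1)
t(T, D) = (T**2 + 2*T)**2 (t(T, D) = ((T**2 + T) + T)**2 = ((T + T**2) + T)**2 = (T**2 + 2*T)**2)
v = -19 (v = 1*(-19) = -19)
(t(10, 2) + v)**2 = (10**2*(2 + 10)**2 - 19)**2 = (100*12**2 - 19)**2 = (100*144 - 19)**2 = (14400 - 19)**2 = 14381**2 = 206813161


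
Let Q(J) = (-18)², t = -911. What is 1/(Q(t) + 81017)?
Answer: 1/81341 ≈ 1.2294e-5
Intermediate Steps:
Q(J) = 324
1/(Q(t) + 81017) = 1/(324 + 81017) = 1/81341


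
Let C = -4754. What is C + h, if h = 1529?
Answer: -3225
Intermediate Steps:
C + h = -4754 + 1529 = -3225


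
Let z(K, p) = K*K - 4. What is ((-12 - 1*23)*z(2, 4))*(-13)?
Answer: 0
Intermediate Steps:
z(K, p) = -4 + K**2 (z(K, p) = K**2 - 4 = -4 + K**2)
((-12 - 1*23)*z(2, 4))*(-13) = ((-12 - 1*23)*(-4 + 2**2))*(-13) = ((-12 - 23)*(-4 + 4))*(-13) = -35*0*(-13) = 0*(-13) = 0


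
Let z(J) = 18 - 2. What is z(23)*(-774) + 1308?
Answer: -11076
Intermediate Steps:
z(J) = 16
z(23)*(-774) + 1308 = 16*(-774) + 1308 = -12384 + 1308 = -11076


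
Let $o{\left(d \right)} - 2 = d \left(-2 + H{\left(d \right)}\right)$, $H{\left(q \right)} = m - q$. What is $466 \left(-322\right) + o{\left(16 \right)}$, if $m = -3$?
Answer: $-150386$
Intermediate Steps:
$H{\left(q \right)} = -3 - q$
$o{\left(d \right)} = 2 + d \left(-5 - d\right)$ ($o{\left(d \right)} = 2 + d \left(-2 - \left(3 + d\right)\right) = 2 + d \left(-5 - d\right)$)
$466 \left(-322\right) + o{\left(16 \right)} = 466 \left(-322\right) - 334 = -150052 - 334 = -150386$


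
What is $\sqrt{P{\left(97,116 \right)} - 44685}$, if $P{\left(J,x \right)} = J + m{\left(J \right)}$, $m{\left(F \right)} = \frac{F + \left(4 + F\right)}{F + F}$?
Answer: $\frac{i \sqrt{419518889}}{97} \approx 211.16 i$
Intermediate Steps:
$m{\left(F \right)} = \frac{4 + 2 F}{2 F}$
$P{\left(J,x \right)} = J + \frac{2 + J}{J}$
$\sqrt{P{\left(97,116 \right)} - 44685} = \sqrt{\left(1 + 97 + \frac{2}{97}\right) - 44685} = \sqrt{\frac{9508}{97} - 44685} = \sqrt{- \frac{4324937}{97}} = \frac{i \sqrt{419518889}}{97}$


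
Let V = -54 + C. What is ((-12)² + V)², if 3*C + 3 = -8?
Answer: 67081/9 ≈ 7453.4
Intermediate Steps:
C = -11/3 (C = -1 + (⅓)*(-8) = -1 - 8/3 = -11/3 ≈ -3.6667)
V = -173/3 (V = -54 - 11/3 = -173/3 ≈ -57.667)
((-12)² + V)² = ((-12)² - 173/3)² = (144 - 173/3)² = (259/3)² = 67081/9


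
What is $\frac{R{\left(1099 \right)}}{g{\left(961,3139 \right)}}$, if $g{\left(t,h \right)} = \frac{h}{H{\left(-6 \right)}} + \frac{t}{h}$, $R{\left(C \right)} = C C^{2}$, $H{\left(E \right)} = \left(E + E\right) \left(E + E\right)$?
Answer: $\frac{599993969120784}{9991705} \approx 6.0049 \cdot 10^{7}$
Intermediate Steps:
$H{\left(E \right)} = 4 E^{2}$ ($H{\left(E \right)} = 2 E 2 E = 4 E^{2}$)
$R{\left(C \right)} = C^{3}$
$g{\left(t,h \right)} = \frac{h}{144} + \frac{t}{h}$ ($g{\left(t,h \right)} = \frac{h}{4 \left(-6\right)^{2}} + \frac{t}{h} = \frac{h}{4 \cdot 36} + \frac{t}{h} = \frac{h}{144} + \frac{t}{h}$)
$\frac{R{\left(1099 \right)}}{g{\left(961,3139 \right)}} = \frac{1099^{3}}{\frac{1}{144} \cdot 3139 + \frac{961}{3139}} = \frac{1327373299}{\frac{3139}{144} + 961 \cdot \frac{1}{3139}} = \frac{1327373299}{\frac{3139}{144} + \frac{961}{3139}} = \frac{1327373299}{\frac{9991705}{452016}} = 1327373299 \cdot \frac{452016}{9991705} = \frac{599993969120784}{9991705}$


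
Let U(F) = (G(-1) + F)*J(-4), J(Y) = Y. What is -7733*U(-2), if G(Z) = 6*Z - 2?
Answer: -309320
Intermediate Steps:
G(Z) = -2 + 6*Z
U(F) = 32 - 4*F (U(F) = ((-2 + 6*(-1)) + F)*(-4) = ((-2 - 6) + F)*(-4) = (-8 + F)*(-4) = 32 - 4*F)
-7733*U(-2) = -7733*(32 - 4*(-2)) = -7733*(32 + 8) = -7733*40 = -309320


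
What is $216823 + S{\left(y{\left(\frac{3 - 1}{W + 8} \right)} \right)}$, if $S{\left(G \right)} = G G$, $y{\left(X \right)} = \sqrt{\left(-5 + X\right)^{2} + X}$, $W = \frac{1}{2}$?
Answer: $\frac{62668476}{289} \approx 2.1685 \cdot 10^{5}$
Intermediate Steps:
$W = \frac{1}{2} \approx 0.5$
$y{\left(X \right)} = \sqrt{X + \left(-5 + X\right)^{2}}$
$S{\left(G \right)} = G^{2}$
$216823 + S{\left(y{\left(\frac{3 - 1}{W + 8} \right)} \right)} = 216823 + \left(\sqrt{\frac{3 - 1}{\frac{1}{2} + 8} + \left(-5 + \frac{3 - 1}{\frac{1}{2} + 8}\right)^{2}}\right)^{2} = 216823 + \left(\sqrt{\frac{2}{\frac{17}{2}} + \left(-5 + \frac{2}{\frac{17}{2}}\right)^{2}}\right)^{2} = 216823 + \left(\sqrt{2 \cdot \frac{2}{17} + \left(-5 + 2 \cdot \frac{2}{17}\right)^{2}}\right)^{2} = 216823 + \left(\sqrt{\frac{4}{17} + \left(-5 + \frac{4}{17}\right)^{2}}\right)^{2} = 216823 + \left(\sqrt{\frac{4}{17} + \left(- \frac{81}{17}\right)^{2}}\right)^{2} = 216823 + \left(\sqrt{\frac{4}{17} + \frac{6561}{289}}\right)^{2} = 216823 + \left(\sqrt{\frac{6629}{289}}\right)^{2} = 216823 + \left(\frac{\sqrt{6629}}{17}\right)^{2} = 216823 + \frac{6629}{289} = \frac{62668476}{289}$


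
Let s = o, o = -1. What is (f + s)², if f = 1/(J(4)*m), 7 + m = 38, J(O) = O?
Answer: 15129/15376 ≈ 0.98394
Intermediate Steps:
m = 31 (m = -7 + 38 = 31)
s = -1
f = 1/124 (f = 1/(4*31) = 1/124 ≈ 0.0080645)
(f + s)² = (1/124 - 1)² = (-123/124)² = 15129/15376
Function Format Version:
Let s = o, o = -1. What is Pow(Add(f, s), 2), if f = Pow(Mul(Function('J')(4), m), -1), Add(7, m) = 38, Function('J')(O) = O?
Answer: Rational(15129, 15376) ≈ 0.98394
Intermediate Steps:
m = 31 (m = Add(-7, 38) = 31)
s = -1
f = Rational(1, 124) (f = Pow(Mul(4, 31), -1) = Pow(124, -1) = Rational(1, 124) ≈ 0.0080645)
Pow(Add(f, s), 2) = Pow(Add(Rational(1, 124), -1), 2) = Pow(Rational(-123, 124), 2) = Rational(15129, 15376)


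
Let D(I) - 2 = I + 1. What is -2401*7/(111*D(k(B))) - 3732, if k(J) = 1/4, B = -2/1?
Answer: -5452504/1443 ≈ -3778.6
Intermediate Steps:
B = -2 (B = -2*1 = -2)
k(J) = ¼ (k(J) = 1*(¼) = ¼)
D(I) = 3 + I (D(I) = 2 + (I + 1) = 2 + (1 + I) = 3 + I)
-2401*7/(111*D(k(B))) - 3732 = -2401*7/(111*(3 + ¼)) - 3732 = -2401/(((37*(-1/35))*(-15))*(13/4)) - 3732 = -2401/(-37/35*(-15)*(13/4)) - 3732 = -2401/((111/7)*(13/4)) - 3732 = -2401/1443/28 - 3732 = -2401*28/1443 - 3732 = -67228/1443 - 3732 = -5452504/1443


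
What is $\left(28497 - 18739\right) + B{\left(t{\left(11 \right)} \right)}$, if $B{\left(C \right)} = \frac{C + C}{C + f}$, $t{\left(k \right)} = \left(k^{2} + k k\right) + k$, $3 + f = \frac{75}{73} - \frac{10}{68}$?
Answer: $\frac{6077416122}{622685} \approx 9760.0$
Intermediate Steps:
$f = - \frac{5261}{2482}$ ($f = -3 + \left(\frac{75}{73} - \frac{10}{68}\right) = -3 + \left(75 \cdot \frac{1}{73} - \frac{5}{34}\right) = -3 + \left(\frac{75}{73} - \frac{5}{34}\right) = -3 + \frac{2185}{2482} = - \frac{5261}{2482} \approx -2.1197$)
$t{\left(k \right)} = k + 2 k^{2}$ ($t{\left(k \right)} = \left(k^{2} + k^{2}\right) + k = 2 k^{2} + k = k + 2 k^{2}$)
$B{\left(C \right)} = \frac{2 C}{- \frac{5261}{2482} + C}$ ($B{\left(C \right)} = \frac{C + C}{C - \frac{5261}{2482}} = \frac{2 C}{- \frac{5261}{2482} + C}$)
$\left(28497 - 18739\right) + B{\left(t{\left(11 \right)} \right)} = \left(28497 - 18739\right) + \frac{4964 \cdot 11 \left(1 + 2 \cdot 11\right)}{-5261 + 2482 \cdot 11 \left(1 + 2 \cdot 11\right)} = 9758 + \frac{4964 \cdot 11 \left(1 + 22\right)}{-5261 + 2482 \cdot 11 \left(1 + 22\right)} = 9758 + \frac{4964 \cdot 11 \cdot 23}{-5261 + 2482 \cdot 11 \cdot 23} = 9758 + 4964 \cdot 253 \frac{1}{-5261 + 2482 \cdot 253} = 9758 + 4964 \cdot 253 \frac{1}{-5261 + 627946} = 9758 + 4964 \cdot 253 \cdot \frac{1}{622685} = 9758 + \frac{1255892}{622685} = \frac{6077416122}{622685}$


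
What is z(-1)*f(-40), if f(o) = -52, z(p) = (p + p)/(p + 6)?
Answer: 104/5 ≈ 20.800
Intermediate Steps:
z(p) = 2*p/(6 + p) (z(p) = (2*p)/(6 + p) = 2*p/(6 + p))
z(-1)*f(-40) = (2*(-1)/(6 - 1))*(-52) = (2*(-1)/5)*(-52) = (2*(-1)*(⅕))*(-52) = -⅖*(-52) = 104/5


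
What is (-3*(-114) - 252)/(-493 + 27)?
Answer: -45/233 ≈ -0.19313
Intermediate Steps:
(-3*(-114) - 252)/(-493 + 27) = (342 - 252)/(-466) = 90*(-1/466) = -45/233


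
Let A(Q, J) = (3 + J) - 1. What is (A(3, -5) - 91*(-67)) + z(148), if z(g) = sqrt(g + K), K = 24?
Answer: 6094 + 2*sqrt(43) ≈ 6107.1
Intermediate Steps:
z(g) = sqrt(24 + g) (z(g) = sqrt(g + 24) = sqrt(24 + g))
A(Q, J) = 2 + J
(A(3, -5) - 91*(-67)) + z(148) = ((2 - 5) - 91*(-67)) + sqrt(24 + 148) = (-3 + 6097) + sqrt(172) = 6094 + 2*sqrt(43)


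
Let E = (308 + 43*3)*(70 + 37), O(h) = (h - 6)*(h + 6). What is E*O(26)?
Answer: 29925760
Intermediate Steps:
O(h) = (-6 + h)*(6 + h)
E = 46759 (E = (308 + 129)*107 = 437*107 = 46759)
E*O(26) = 46759*(-36 + 26²) = 46759*(-36 + 676) = 46759*640 = 29925760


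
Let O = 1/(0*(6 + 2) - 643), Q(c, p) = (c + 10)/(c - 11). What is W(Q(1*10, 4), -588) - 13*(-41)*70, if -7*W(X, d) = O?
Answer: 167932311/4501 ≈ 37310.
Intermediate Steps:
Q(c, p) = (10 + c)/(-11 + c)
O = -1/643 (O = 1/(0*8 - 643) = 1/(0 - 643) = 1/(-643) = -1/643 ≈ -0.0015552)
W(X, d) = 1/4501 (W(X, d) = -⅐*(-1/643) = 1/4501)
W(Q(1*10, 4), -588) - 13*(-41)*70 = 1/4501 - 13*(-41)*70 = 1/4501 - (-533)*70 = 1/4501 - 1*(-37310) = 1/4501 + 37310 = 167932311/4501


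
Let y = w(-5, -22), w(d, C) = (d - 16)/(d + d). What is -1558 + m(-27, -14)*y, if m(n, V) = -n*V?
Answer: -11759/5 ≈ -2351.8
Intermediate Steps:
w(d, C) = (-16 + d)/(2*d) (w(d, C) = (-16 + d)/((2*d)) = (-16 + d)*(1/(2*d)) = (-16 + d)/(2*d))
m(n, V) = -V*n
y = 21/10 (y = (½)*(-16 - 5)/(-5) = (½)*(-⅕)*(-21) = 21/10 ≈ 2.1000)
-1558 + m(-27, -14)*y = -1558 - 1*(-14)*(-27)*(21/10) = -1558 - 378*21/10 = -1558 - 3969/5 = -11759/5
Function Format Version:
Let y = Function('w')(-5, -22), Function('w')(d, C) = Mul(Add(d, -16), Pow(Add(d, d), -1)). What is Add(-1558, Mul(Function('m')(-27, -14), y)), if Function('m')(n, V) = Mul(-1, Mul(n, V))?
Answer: Rational(-11759, 5) ≈ -2351.8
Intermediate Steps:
Function('w')(d, C) = Mul(Rational(1, 2), Pow(d, -1), Add(-16, d)) (Function('w')(d, C) = Mul(Add(-16, d), Pow(Mul(2, d), -1)) = Mul(Add(-16, d), Mul(Rational(1, 2), Pow(d, -1))) = Mul(Rational(1, 2), Pow(d, -1), Add(-16, d)))
Function('m')(n, V) = Mul(-1, V, n) (Function('m')(n, V) = Mul(-1, Mul(V, n)) = Mul(-1, V, n))
y = Rational(21, 10) (y = Mul(Rational(1, 2), Pow(-5, -1), Add(-16, -5)) = Mul(Rational(1, 2), Rational(-1, 5), -21) = Rational(21, 10) ≈ 2.1000)
Add(-1558, Mul(Function('m')(-27, -14), y)) = Add(-1558, Mul(Mul(-1, -14, -27), Rational(21, 10))) = Add(-1558, Mul(-378, Rational(21, 10))) = Add(-1558, Rational(-3969, 5)) = Rational(-11759, 5)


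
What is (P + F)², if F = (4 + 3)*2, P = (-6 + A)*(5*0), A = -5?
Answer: 196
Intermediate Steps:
P = 0 (P = (-6 - 5)*(5*0) = -11*0 = 0)
F = 14 (F = 7*2 = 14)
(P + F)² = (0 + 14)² = 14² = 196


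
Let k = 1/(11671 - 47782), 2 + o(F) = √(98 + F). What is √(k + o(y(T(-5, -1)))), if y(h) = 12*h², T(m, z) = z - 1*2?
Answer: √(-2608044753 + 1304004321*√206)/36111 ≈ 3.5146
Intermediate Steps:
T(m, z) = -2 + z (T(m, z) = z - 2 = -2 + z)
o(F) = -2 + √(98 + F)
k = -1/36111 (k = 1/(-36111) = -1/36111 ≈ -2.7692e-5)
√(k + o(y(T(-5, -1)))) = √(-1/36111 + (-2 + √(98 + 12*(-2 - 1)²))) = √(-1/36111 + (-2 + √(98 + 12*(-3)²))) = √(-1/36111 + (-2 + √(98 + 12*9))) = √(-1/36111 + (-2 + √(98 + 108))) = √(-1/36111 + (-2 + √206)) = √(-72223/36111 + √206)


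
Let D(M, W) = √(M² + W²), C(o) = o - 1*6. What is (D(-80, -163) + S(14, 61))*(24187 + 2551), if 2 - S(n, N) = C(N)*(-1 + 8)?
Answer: -10240654 + 26738*√32969 ≈ -5.3857e+6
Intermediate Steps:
C(o) = -6 + o (C(o) = o - 6 = -6 + o)
S(n, N) = 44 - 7*N (S(n, N) = 2 - (-6 + N)*(-1 + 8) = 2 - (-6 + N)*7 = 2 - (-42 + 7*N) = 2 + (42 - 7*N) = 44 - 7*N)
(D(-80, -163) + S(14, 61))*(24187 + 2551) = (√((-80)² + (-163)²) + (44 - 7*61))*(24187 + 2551) = (√(6400 + 26569) + (44 - 427))*26738 = (√32969 - 383)*26738 = (-383 + √32969)*26738 = -10240654 + 26738*√32969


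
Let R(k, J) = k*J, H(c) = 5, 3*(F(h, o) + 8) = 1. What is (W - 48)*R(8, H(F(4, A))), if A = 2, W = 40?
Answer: -320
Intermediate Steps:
F(h, o) = -23/3 (F(h, o) = -8 + (1/3)*1 = -8 + 1/3 = -23/3)
R(k, J) = J*k
(W - 48)*R(8, H(F(4, A))) = (40 - 48)*(5*8) = -8*40 = -320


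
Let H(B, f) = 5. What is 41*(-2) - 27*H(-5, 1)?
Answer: -217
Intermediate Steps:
41*(-2) - 27*H(-5, 1) = 41*(-2) - 27*5 = -82 - 1*135 = -82 - 135 = -217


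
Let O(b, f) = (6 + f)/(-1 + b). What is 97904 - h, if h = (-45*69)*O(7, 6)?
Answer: 104114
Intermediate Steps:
O(b, f) = (6 + f)/(-1 + b)
h = -6210 (h = (-45*69)*((6 + 6)/(-1 + 7)) = -3105*12/6 = -1035*12/2 = -3105*2 = -6210)
97904 - h = 97904 - 1*(-6210) = 97904 + 6210 = 104114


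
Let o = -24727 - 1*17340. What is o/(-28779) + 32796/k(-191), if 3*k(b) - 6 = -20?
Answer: -1415459657/201453 ≈ -7026.3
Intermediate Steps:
k(b) = -14/3 (k(b) = 2 + (1/3)*(-20) = 2 - 20/3 = -14/3)
o = -42067 (o = -24727 - 17340 = -42067)
o/(-28779) + 32796/k(-191) = -42067/(-28779) + 32796/(-14/3) = -42067*(-1/28779) + 32796*(-3/14) = 42067/28779 - 49194/7 = -1415459657/201453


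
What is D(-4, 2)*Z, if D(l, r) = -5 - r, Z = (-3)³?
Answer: 189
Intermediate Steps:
Z = -27
D(-4, 2)*Z = (-5 - 1*2)*(-27) = (-5 - 2)*(-27) = -7*(-27) = 189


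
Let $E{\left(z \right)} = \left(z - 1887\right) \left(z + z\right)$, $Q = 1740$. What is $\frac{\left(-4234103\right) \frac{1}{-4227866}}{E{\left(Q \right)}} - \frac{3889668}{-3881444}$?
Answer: $\frac{300449473322615591}{299814812915068080} \approx 1.0021$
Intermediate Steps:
$E{\left(z \right)} = 2 z \left(-1887 + z\right)$ ($E{\left(z \right)} = \left(-1887 + z\right) 2 z = 2 z \left(-1887 + z\right)$)
$\frac{\left(-4234103\right) \frac{1}{-4227866}}{E{\left(Q \right)}} - \frac{3889668}{-3881444} = \frac{\left(-4234103\right) \frac{1}{-4227866}}{2 \cdot 1740 \left(-1887 + 1740\right)} - \frac{3889668}{-3881444} = \frac{\left(-4234103\right) \left(- \frac{1}{4227866}\right)}{2 \cdot 1740 \left(-147\right)} - - \frac{972417}{970361} = \frac{4234103}{4227866 \left(-511560\right)} + \frac{972417}{970361} = \frac{4234103}{4227866} \left(- \frac{1}{511560}\right) + \frac{972417}{970361} = - \frac{4234103}{2162807130960} + \frac{972417}{970361} = \frac{300449473322615591}{299814812915068080}$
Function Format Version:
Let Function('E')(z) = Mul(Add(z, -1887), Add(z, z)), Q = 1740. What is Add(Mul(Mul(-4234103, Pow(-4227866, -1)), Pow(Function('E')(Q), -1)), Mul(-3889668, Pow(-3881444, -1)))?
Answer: Rational(300449473322615591, 299814812915068080) ≈ 1.0021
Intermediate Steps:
Function('E')(z) = Mul(2, z, Add(-1887, z)) (Function('E')(z) = Mul(Add(-1887, z), Mul(2, z)) = Mul(2, z, Add(-1887, z)))
Add(Mul(Mul(-4234103, Pow(-4227866, -1)), Pow(Function('E')(Q), -1)), Mul(-3889668, Pow(-3881444, -1))) = Add(Mul(Mul(-4234103, Pow(-4227866, -1)), Pow(Mul(2, 1740, Add(-1887, 1740)), -1)), Mul(-3889668, Pow(-3881444, -1))) = Add(Mul(Mul(-4234103, Rational(-1, 4227866)), Pow(Mul(2, 1740, -147), -1)), Mul(-3889668, Rational(-1, 3881444))) = Add(Mul(Rational(4234103, 4227866), Pow(-511560, -1)), Rational(972417, 970361)) = Add(Mul(Rational(4234103, 4227866), Rational(-1, 511560)), Rational(972417, 970361)) = Add(Rational(-4234103, 2162807130960), Rational(972417, 970361)) = Rational(300449473322615591, 299814812915068080)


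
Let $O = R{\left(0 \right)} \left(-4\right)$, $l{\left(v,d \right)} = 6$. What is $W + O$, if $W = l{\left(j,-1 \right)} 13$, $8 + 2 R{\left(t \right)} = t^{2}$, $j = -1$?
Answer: $94$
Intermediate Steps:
$R{\left(t \right)} = -4 + \frac{t^{2}}{2}$
$O = 16$ ($O = \left(-4 + \frac{0^{2}}{2}\right) \left(-4\right) = \left(-4 + \frac{1}{2} \cdot 0\right) \left(-4\right) = \left(-4 + 0\right) \left(-4\right) = \left(-4\right) \left(-4\right) = 16$)
$W = 78$ ($W = 6 \cdot 13 = 78$)
$W + O = 78 + 16 = 94$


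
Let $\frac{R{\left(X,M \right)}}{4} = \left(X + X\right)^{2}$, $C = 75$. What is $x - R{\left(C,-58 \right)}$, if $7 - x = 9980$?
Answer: $-99973$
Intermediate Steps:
$R{\left(X,M \right)} = 16 X^{2}$ ($R{\left(X,M \right)} = 4 \left(X + X\right)^{2} = 4 \left(2 X\right)^{2} = 4 \cdot 4 X^{2} = 16 X^{2}$)
$x = -9973$ ($x = 7 - 9980 = -9973$)
$x - R{\left(C,-58 \right)} = -9973 - 16 \cdot 75^{2} = -9973 - 16 \cdot 5625 = -9973 - 90000 = -99973$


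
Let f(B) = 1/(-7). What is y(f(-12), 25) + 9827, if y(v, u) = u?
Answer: 9852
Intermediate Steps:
f(B) = -1/7
y(f(-12), 25) + 9827 = 25 + 9827 = 9852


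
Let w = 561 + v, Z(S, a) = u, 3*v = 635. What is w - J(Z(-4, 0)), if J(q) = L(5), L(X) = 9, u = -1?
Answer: 2291/3 ≈ 763.67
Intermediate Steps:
v = 635/3 (v = (1/3)*635 = 635/3 ≈ 211.67)
Z(S, a) = -1
J(q) = 9
w = 2318/3 (w = 561 + 635/3 = 2318/3 ≈ 772.67)
w - J(Z(-4, 0)) = 2318/3 - 1*9 = 2318/3 - 9 = 2291/3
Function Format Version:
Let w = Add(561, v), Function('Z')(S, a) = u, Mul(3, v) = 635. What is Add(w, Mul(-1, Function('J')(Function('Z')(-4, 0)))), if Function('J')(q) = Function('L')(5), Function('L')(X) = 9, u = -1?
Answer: Rational(2291, 3) ≈ 763.67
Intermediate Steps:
v = Rational(635, 3) (v = Mul(Rational(1, 3), 635) = Rational(635, 3) ≈ 211.67)
Function('Z')(S, a) = -1
Function('J')(q) = 9
w = Rational(2318, 3) (w = Add(561, Rational(635, 3)) = Rational(2318, 3) ≈ 772.67)
Add(w, Mul(-1, Function('J')(Function('Z')(-4, 0)))) = Add(Rational(2318, 3), Mul(-1, 9)) = Add(Rational(2318, 3), -9) = Rational(2291, 3)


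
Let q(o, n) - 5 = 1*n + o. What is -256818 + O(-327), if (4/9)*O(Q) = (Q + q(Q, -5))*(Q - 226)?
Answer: 1113843/2 ≈ 5.5692e+5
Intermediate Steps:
q(o, n) = 5 + n + o (q(o, n) = 5 + (1*n + o) = 5 + (n + o) = 5 + n + o)
O(Q) = 9*Q*(-226 + Q)/2 (O(Q) = 9*((Q + (5 - 5 + Q))*(Q - 226))/4 = 9*((Q + Q)*(-226 + Q))/4 = 9*((2*Q)*(-226 + Q))/4 = 9*(2*Q*(-226 + Q))/4 = 9*Q*(-226 + Q)/2)
-256818 + O(-327) = -256818 + (9/2)*(-327)*(-226 - 327) = -256818 + (9/2)*(-327)*(-553) = -256818 + 1627479/2 = 1113843/2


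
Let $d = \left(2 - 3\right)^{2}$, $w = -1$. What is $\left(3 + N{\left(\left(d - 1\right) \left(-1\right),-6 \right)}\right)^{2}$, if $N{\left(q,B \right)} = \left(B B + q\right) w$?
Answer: $1089$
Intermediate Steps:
$d = 1$ ($d = \left(-1\right)^{2} = 1$)
$N{\left(q,B \right)} = - q - B^{2}$ ($N{\left(q,B \right)} = \left(B B + q\right) \left(-1\right) = \left(B^{2} + q\right) \left(-1\right) = \left(q + B^{2}\right) \left(-1\right) = - q - B^{2}$)
$\left(3 + N{\left(\left(d - 1\right) \left(-1\right),-6 \right)}\right)^{2} = \left(3 - \left(36 + \left(1 - 1\right) \left(-1\right)\right)\right)^{2} = \left(3 - \left(36 + 0 \left(-1\right)\right)\right)^{2} = \left(3 - 36\right)^{2} = \left(-33\right)^{2} = 1089$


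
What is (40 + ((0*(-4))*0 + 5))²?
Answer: 2025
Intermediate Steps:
(40 + ((0*(-4))*0 + 5))² = (40 + (0*0 + 5))² = (40 + (0 + 5))² = (40 + 5)² = 45² = 2025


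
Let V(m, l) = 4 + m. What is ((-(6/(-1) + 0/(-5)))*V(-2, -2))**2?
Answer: 144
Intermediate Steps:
((-(6/(-1) + 0/(-5)))*V(-2, -2))**2 = ((-(6/(-1) + 0/(-5)))*(4 - 2))**2 = (-(6*(-1) + 0*(-1/5))*2)**2 = (-(-6 + 0)*2)**2 = (-1*(-6)*2)**2 = (6*2)**2 = 12**2 = 144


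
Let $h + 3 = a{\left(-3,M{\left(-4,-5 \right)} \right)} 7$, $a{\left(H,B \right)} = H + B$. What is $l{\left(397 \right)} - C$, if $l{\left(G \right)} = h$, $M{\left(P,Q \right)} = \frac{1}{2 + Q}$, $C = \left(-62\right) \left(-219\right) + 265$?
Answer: $- \frac{41608}{3} \approx -13869.0$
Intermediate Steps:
$C = 13843$ ($C = 13578 + 265 = 13843$)
$a{\left(H,B \right)} = B + H$
$h = - \frac{79}{3}$ ($h = -3 + \left(\frac{1}{2 - 5} - 3\right) 7 = -3 + \left(\frac{1}{-3} - 3\right) 7 = -3 + \left(- \frac{1}{3} - 3\right) 7 = -3 - \frac{70}{3} = - \frac{79}{3} \approx -26.333$)
$l{\left(G \right)} = - \frac{79}{3}$
$l{\left(397 \right)} - C = - \frac{79}{3} - 13843 = - \frac{41608}{3}$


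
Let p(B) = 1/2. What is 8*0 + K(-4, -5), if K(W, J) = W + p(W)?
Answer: -7/2 ≈ -3.5000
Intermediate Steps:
p(B) = ½ (p(B) = 1*(½) = ½)
K(W, J) = ½ + W (K(W, J) = W + ½ = ½ + W)
8*0 + K(-4, -5) = 8*0 + (½ - 4) = 0 - 7/2 = -7/2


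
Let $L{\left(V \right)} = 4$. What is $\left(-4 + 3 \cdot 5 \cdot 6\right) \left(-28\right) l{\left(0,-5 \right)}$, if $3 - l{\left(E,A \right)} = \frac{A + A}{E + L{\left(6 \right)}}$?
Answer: $-13244$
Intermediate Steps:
$l{\left(E,A \right)} = 3 - \frac{2 A}{4 + E}$ ($l{\left(E,A \right)} = 3 - \frac{A + A}{E + 4} = 3 - \frac{2 A}{4 + E}$)
$\left(-4 + 3 \cdot 5 \cdot 6\right) \left(-28\right) l{\left(0,-5 \right)} = \left(-4 + 3 \cdot 5 \cdot 6\right) \left(-28\right) \frac{12 - -10 + 3 \cdot 0}{4 + 0} = \left(-4 + 3 \cdot 30\right) \left(-28\right) \frac{12 + 10 + 0}{4} = \left(-4 + 90\right) \left(-28\right) \frac{1}{4} \cdot 22 = 86 \left(-28\right) \frac{11}{2} = \left(-2408\right) \frac{11}{2} = -13244$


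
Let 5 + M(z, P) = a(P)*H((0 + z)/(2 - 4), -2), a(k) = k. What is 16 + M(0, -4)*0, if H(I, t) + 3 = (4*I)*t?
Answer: 16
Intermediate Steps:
H(I, t) = -3 + 4*I*t (H(I, t) = -3 + (4*I)*t = -3 + 4*I*t)
M(z, P) = -5 + P*(-3 + 4*z) (M(z, P) = -5 + P*(-3 + 4*((0 + z)/(2 - 4))*(-2)) = -5 + P*(-3 + 4*(z/(-2))*(-2)) = -5 + P*(-3 + 4*(z*(-½))*(-2)) = -5 + P*(-3 + 4*(-z/2)*(-2)) = -5 + P*(-3 + 4*z))
16 + M(0, -4)*0 = 16 + (-5 - 4*(-3 + 4*0))*0 = 16 + (-5 - 4*(-3 + 0))*0 = 16 + (-5 - 4*(-3))*0 = 16 + (-5 + 12)*0 = 16 + 7*0 = 16 + 0 = 16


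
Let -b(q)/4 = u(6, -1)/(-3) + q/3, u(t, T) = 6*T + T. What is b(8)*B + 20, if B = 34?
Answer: -660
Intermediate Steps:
u(t, T) = 7*T
b(q) = -28/3 - 4*q/3 (b(q) = -4*((7*(-1))/(-3) + q/3) = -4*(-7*(-⅓) + q*(⅓)) = -4*(7/3 + q/3) = -28/3 - 4*q/3)
b(8)*B + 20 = (-28/3 - 4/3*8)*34 + 20 = (-28/3 - 32/3)*34 + 20 = -20*34 + 20 = -680 + 20 = -660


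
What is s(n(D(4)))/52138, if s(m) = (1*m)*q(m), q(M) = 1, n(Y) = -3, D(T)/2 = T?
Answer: -3/52138 ≈ -5.7540e-5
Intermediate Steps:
D(T) = 2*T
s(m) = m (s(m) = (1*m)*1 = m*1 = m)
s(n(D(4)))/52138 = -3/52138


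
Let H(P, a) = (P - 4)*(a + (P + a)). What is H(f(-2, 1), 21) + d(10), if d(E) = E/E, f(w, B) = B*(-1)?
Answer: -204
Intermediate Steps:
f(w, B) = -B
d(E) = 1
H(P, a) = (-4 + P)*(P + 2*a)
H(f(-2, 1), 21) + d(10) = ((-1*1)**2 - 8*21 - (-4) + 2*(-1*1)*21) + 1 = ((-1)**2 - 168 - 4*(-1) + 2*(-1)*21) + 1 = (1 - 168 + 4 - 42) + 1 = -205 + 1 = -204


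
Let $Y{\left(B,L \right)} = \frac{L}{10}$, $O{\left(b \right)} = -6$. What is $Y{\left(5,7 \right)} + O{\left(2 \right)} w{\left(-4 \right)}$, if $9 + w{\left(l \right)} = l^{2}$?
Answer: $- \frac{413}{10} \approx -41.3$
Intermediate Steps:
$Y{\left(B,L \right)} = \frac{L}{10}$ ($Y{\left(B,L \right)} = L \frac{1}{10} = \frac{L}{10}$)
$w{\left(l \right)} = -9 + l^{2}$
$Y{\left(5,7 \right)} + O{\left(2 \right)} w{\left(-4 \right)} = \frac{1}{10} \cdot 7 - 6 \left(-9 + \left(-4\right)^{2}\right) = \frac{7}{10} - 6 \left(-9 + 16\right) = \frac{7}{10} - 42 = - \frac{413}{10}$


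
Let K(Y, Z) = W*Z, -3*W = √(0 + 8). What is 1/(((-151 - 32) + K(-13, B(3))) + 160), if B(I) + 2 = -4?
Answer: -23/497 - 4*√2/497 ≈ -0.057660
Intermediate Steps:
B(I) = -6 (B(I) = -2 - 4 = -6)
W = -2*√2/3 (W = -√(0 + 8)/3 = -2*√2/3 ≈ -0.94281)
K(Y, Z) = -2*Z*√2/3 (K(Y, Z) = (-2*√2/3)*Z = -2*Z*√2/3)
1/(((-151 - 32) + K(-13, B(3))) + 160) = 1/(((-151 - 32) - ⅔*(-6)*√2) + 160) = 1/((-183 + 4*√2) + 160) = 1/(-23 + 4*√2)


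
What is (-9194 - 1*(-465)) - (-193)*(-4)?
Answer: -9501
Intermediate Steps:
(-9194 - 1*(-465)) - (-193)*(-4) = (-9194 + 465) - 1*772 = -8729 - 772 = -9501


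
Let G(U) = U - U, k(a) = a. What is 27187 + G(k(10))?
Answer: 27187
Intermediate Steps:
G(U) = 0
27187 + G(k(10)) = 27187 + 0 = 27187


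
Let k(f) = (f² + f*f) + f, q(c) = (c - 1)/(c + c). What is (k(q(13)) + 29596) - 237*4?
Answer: 4841662/169 ≈ 28649.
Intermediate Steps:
q(c) = (-1 + c)/(2*c) (q(c) = (-1 + c)/((2*c)) = (-1 + c)*(1/(2*c)) = (-1 + c)/(2*c))
k(f) = f + 2*f² (k(f) = (f² + f²) + f = 2*f² + f = f + 2*f²)
(k(q(13)) + 29596) - 237*4 = (((½)*(-1 + 13)/13)*(1 + 2*((½)*(-1 + 13)/13)) + 29596) - 237*4 = (((½)*(1/13)*12)*(1 + 2*((½)*(1/13)*12)) + 29596) - 948 = (6*(1 + 2*(6/13))/13 + 29596) - 948 = (6*(1 + 12/13)/13 + 29596) - 948 = ((6/13)*(25/13) + 29596) - 948 = (150/169 + 29596) - 948 = 5001874/169 - 948 = 4841662/169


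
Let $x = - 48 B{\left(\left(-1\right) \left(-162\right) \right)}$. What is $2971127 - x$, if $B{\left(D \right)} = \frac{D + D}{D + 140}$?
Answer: $\frac{448647953}{151} \approx 2.9712 \cdot 10^{6}$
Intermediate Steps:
$B{\left(D \right)} = \frac{2 D}{140 + D}$
$x = - \frac{7776}{151}$ ($x = - 48 \frac{2 \left(\left(-1\right) \left(-162\right)\right)}{140 - -162} = - 48 \cdot 2 \cdot 162 \frac{1}{140 + 162} = - 48 \cdot 2 \cdot 162 \cdot \frac{1}{302} = \left(-48\right) \frac{162}{151} = - \frac{7776}{151} \approx -51.497$)
$2971127 - x = 2971127 - - \frac{7776}{151} = 2971127 + \frac{7776}{151} = \frac{448647953}{151}$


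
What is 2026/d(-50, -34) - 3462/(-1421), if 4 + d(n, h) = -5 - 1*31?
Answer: -1370233/28420 ≈ -48.214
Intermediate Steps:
d(n, h) = -40 (d(n, h) = -4 + (-5 - 1*31) = -4 + (-5 - 31) = -4 - 36 = -40)
2026/d(-50, -34) - 3462/(-1421) = 2026/(-40) - 3462/(-1421) = 2026*(-1/40) - 3462*(-1/1421) = -1013/20 + 3462/1421 = -1370233/28420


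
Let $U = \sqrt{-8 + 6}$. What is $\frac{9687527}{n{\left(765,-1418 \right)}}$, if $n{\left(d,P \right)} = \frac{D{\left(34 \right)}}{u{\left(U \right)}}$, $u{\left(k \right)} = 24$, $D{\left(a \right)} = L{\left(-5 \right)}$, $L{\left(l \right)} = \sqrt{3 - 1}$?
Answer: $116250324 \sqrt{2} \approx 1.644 \cdot 10^{8}$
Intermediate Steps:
$L{\left(l \right)} = \sqrt{2}$
$D{\left(a \right)} = \sqrt{2}$
$U = i \sqrt{2}$ ($U = \sqrt{-2} = i \sqrt{2} \approx 1.4142 i$)
$n{\left(d,P \right)} = \frac{\sqrt{2}}{24}$
$\frac{9687527}{n{\left(765,-1418 \right)}} = \frac{9687527}{\frac{1}{24} \sqrt{2}} = 9687527 \cdot 12 \sqrt{2} = 116250324 \sqrt{2}$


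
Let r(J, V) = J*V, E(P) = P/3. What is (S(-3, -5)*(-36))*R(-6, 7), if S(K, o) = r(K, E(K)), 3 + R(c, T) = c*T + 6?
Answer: 4212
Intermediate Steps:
R(c, T) = 3 + T*c (R(c, T) = -3 + (c*T + 6) = -3 + (T*c + 6) = -3 + (6 + T*c) = 3 + T*c)
E(P) = P/3 (E(P) = P*(1/3) = P/3)
S(K, o) = K**2/3 (S(K, o) = K*(K/3) = K**2/3)
(S(-3, -5)*(-36))*R(-6, 7) = (((1/3)*(-3)**2)*(-36))*(3 + 7*(-6)) = (((1/3)*9)*(-36))*(3 - 42) = (3*(-36))*(-39) = -108*(-39) = 4212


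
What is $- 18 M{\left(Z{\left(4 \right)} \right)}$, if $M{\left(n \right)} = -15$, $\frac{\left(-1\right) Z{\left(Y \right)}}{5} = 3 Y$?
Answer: $270$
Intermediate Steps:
$Z{\left(Y \right)} = - 15 Y$ ($Z{\left(Y \right)} = - 5 \cdot 3 Y = - 15 Y$)
$- 18 M{\left(Z{\left(4 \right)} \right)} = \left(-18\right) \left(-15\right) = 270$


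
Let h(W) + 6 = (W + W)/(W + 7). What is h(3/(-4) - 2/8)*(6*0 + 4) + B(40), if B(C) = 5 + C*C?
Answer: 4739/3 ≈ 1579.7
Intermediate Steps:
B(C) = 5 + C²
h(W) = -6 + 2*W/(7 + W) (h(W) = -6 + (W + W)/(W + 7) = -6 + (2*W)/(7 + W) = -6 + 2*W/(7 + W))
h(3/(-4) - 2/8)*(6*0 + 4) + B(40) = (2*(-21 - 2*(3/(-4) - 2/8))/(7 + (3/(-4) - 2/8)))*(6*0 + 4) + (5 + 40²) = (2*(-21 - 2*(3*(-¼) - 2*⅛))/(7 + (3*(-¼) - 2*⅛)))*(0 + 4) + (5 + 1600) = (2*(-21 - 2*(-¾ - ¼))/(7 + (-¾ - ¼)))*4 + 1605 = (2*(-21 - 2*(-1))/(7 - 1))*4 + 1605 = (2*(-21 + 2)/6)*4 + 1605 = (2*(⅙)*(-19))*4 + 1605 = -19/3*4 + 1605 = -76/3 + 1605 = 4739/3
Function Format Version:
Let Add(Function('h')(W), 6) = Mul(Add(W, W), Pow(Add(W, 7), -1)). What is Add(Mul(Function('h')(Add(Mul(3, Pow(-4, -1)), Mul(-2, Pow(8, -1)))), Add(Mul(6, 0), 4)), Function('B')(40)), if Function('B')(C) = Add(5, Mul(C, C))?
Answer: Rational(4739, 3) ≈ 1579.7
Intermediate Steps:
Function('B')(C) = Add(5, Pow(C, 2))
Function('h')(W) = Add(-6, Mul(2, W, Pow(Add(7, W), -1))) (Function('h')(W) = Add(-6, Mul(Add(W, W), Pow(Add(W, 7), -1))) = Add(-6, Mul(Mul(2, W), Pow(Add(7, W), -1))) = Add(-6, Mul(2, W, Pow(Add(7, W), -1))))
Add(Mul(Function('h')(Add(Mul(3, Pow(-4, -1)), Mul(-2, Pow(8, -1)))), Add(Mul(6, 0), 4)), Function('B')(40)) = Add(Mul(Mul(2, Pow(Add(7, Add(Mul(3, Pow(-4, -1)), Mul(-2, Pow(8, -1)))), -1), Add(-21, Mul(-2, Add(Mul(3, Pow(-4, -1)), Mul(-2, Pow(8, -1)))))), Add(Mul(6, 0), 4)), Add(5, Pow(40, 2))) = Add(Mul(Mul(2, Pow(Add(7, Add(Mul(3, Rational(-1, 4)), Mul(-2, Rational(1, 8)))), -1), Add(-21, Mul(-2, Add(Mul(3, Rational(-1, 4)), Mul(-2, Rational(1, 8)))))), Add(0, 4)), Add(5, 1600)) = Add(Mul(Mul(2, Pow(Add(7, Add(Rational(-3, 4), Rational(-1, 4))), -1), Add(-21, Mul(-2, Add(Rational(-3, 4), Rational(-1, 4))))), 4), 1605) = Add(Mul(Mul(2, Pow(Add(7, -1), -1), Add(-21, Mul(-2, -1))), 4), 1605) = Add(Mul(Mul(2, Pow(6, -1), Add(-21, 2)), 4), 1605) = Add(Mul(Mul(2, Rational(1, 6), -19), 4), 1605) = Add(Mul(Rational(-19, 3), 4), 1605) = Add(Rational(-76, 3), 1605) = Rational(4739, 3)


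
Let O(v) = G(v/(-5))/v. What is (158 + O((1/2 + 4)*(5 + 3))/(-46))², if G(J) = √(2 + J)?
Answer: (1308240 - I*√130)²/68558400 ≈ 24964.0 - 0.43514*I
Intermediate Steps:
O(v) = √(2 - v/5)/v (O(v) = √(2 + v/(-5))/v = √(2 + v*(-⅕))/v = √(2 - v/5)/v)
(158 + O((1/2 + 4)*(5 + 3))/(-46))² = (158 + (√(50 - 5*(1/2 + 4)*(5 + 3))/(5*(((1/2 + 4)*(5 + 3)))))/(-46))² = (158 + (√(50 - 5*(½ + 4)*8)/(5*(((½ + 4)*8))))*(-1/46))² = (158 + (√(50 - 45*8/2)/(5*(((9/2)*8))))*(-1/46))² = (158 + ((⅕)*√(50 - 5*36)/36)*(-1/46))² = (158 + ((⅕)*(1/36)*√(50 - 180))*(-1/46))² = (158 + ((⅕)*(1/36)*√(-130))*(-1/46))² = (158 + ((⅕)*(1/36)*(I*√130))*(-1/46))² = (158 + (I*√130/180)*(-1/46))² = (158 - I*√130/8280)²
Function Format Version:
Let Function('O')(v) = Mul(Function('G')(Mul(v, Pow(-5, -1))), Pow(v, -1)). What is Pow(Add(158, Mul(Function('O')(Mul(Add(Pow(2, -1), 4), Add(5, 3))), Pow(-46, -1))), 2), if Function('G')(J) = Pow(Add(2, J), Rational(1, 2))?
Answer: Mul(Rational(1, 68558400), Pow(Add(1308240, Mul(-1, I, Pow(130, Rational(1, 2)))), 2)) ≈ Add(24964., Mul(-0.43514, I))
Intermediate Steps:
Function('O')(v) = Mul(Pow(v, -1), Pow(Add(2, Mul(Rational(-1, 5), v)), Rational(1, 2))) (Function('O')(v) = Mul(Pow(Add(2, Mul(v, Pow(-5, -1))), Rational(1, 2)), Pow(v, -1)) = Mul(Pow(Add(2, Mul(v, Rational(-1, 5))), Rational(1, 2)), Pow(v, -1)) = Mul(Pow(Add(2, Mul(Rational(-1, 5), v)), Rational(1, 2)), Pow(v, -1)) = Mul(Pow(v, -1), Pow(Add(2, Mul(Rational(-1, 5), v)), Rational(1, 2))))
Pow(Add(158, Mul(Function('O')(Mul(Add(Pow(2, -1), 4), Add(5, 3))), Pow(-46, -1))), 2) = Pow(Add(158, Mul(Mul(Rational(1, 5), Pow(Mul(Add(Pow(2, -1), 4), Add(5, 3)), -1), Pow(Add(50, Mul(-5, Mul(Add(Pow(2, -1), 4), Add(5, 3)))), Rational(1, 2))), Pow(-46, -1))), 2) = Pow(Add(158, Mul(Mul(Rational(1, 5), Pow(Mul(Add(Rational(1, 2), 4), 8), -1), Pow(Add(50, Mul(-5, Mul(Add(Rational(1, 2), 4), 8))), Rational(1, 2))), Rational(-1, 46))), 2) = Pow(Add(158, Mul(Mul(Rational(1, 5), Pow(Mul(Rational(9, 2), 8), -1), Pow(Add(50, Mul(-5, Mul(Rational(9, 2), 8))), Rational(1, 2))), Rational(-1, 46))), 2) = Pow(Add(158, Mul(Mul(Rational(1, 5), Pow(36, -1), Pow(Add(50, Mul(-5, 36)), Rational(1, 2))), Rational(-1, 46))), 2) = Pow(Add(158, Mul(Mul(Rational(1, 5), Rational(1, 36), Pow(Add(50, -180), Rational(1, 2))), Rational(-1, 46))), 2) = Pow(Add(158, Mul(Mul(Rational(1, 5), Rational(1, 36), Pow(-130, Rational(1, 2))), Rational(-1, 46))), 2) = Pow(Add(158, Mul(Mul(Rational(1, 5), Rational(1, 36), Mul(I, Pow(130, Rational(1, 2)))), Rational(-1, 46))), 2) = Pow(Add(158, Mul(Mul(Rational(1, 180), I, Pow(130, Rational(1, 2))), Rational(-1, 46))), 2) = Pow(Add(158, Mul(Rational(-1, 8280), I, Pow(130, Rational(1, 2)))), 2)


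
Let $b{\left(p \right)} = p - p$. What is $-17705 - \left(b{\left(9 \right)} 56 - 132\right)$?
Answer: $-17573$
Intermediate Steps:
$b{\left(p \right)} = 0$
$-17705 - \left(b{\left(9 \right)} 56 - 132\right) = -17705 - \left(0 \cdot 56 - 132\right) = -17705 - \left(0 - 132\right) = -17705 - -132 = -17705 + 132 = -17573$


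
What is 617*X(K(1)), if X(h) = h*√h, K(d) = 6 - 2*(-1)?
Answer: 9872*√2 ≈ 13961.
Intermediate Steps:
K(d) = 8 (K(d) = 6 + 2 = 8)
X(h) = h^(3/2)
617*X(K(1)) = 617*8^(3/2) = 617*(16*√2) = 9872*√2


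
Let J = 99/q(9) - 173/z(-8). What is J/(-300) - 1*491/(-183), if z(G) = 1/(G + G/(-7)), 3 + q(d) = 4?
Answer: -205117/128100 ≈ -1.6012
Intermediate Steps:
q(d) = 1 (q(d) = -3 + 4 = 1)
z(G) = 7/(6*G) (z(G) = 1/(G + G*(-⅐)) = 1/(G - G/7) = 1/(6*G/7) = 7/(6*G))
J = 8997/7 (J = 99/1 - 173/((7/6)/(-8)) = 99*1 - 173/((7/6)*(-⅛)) = 99 - 173/(-7/48) = 99 - 173*(-48/7) = 99 + 8304/7 = 8997/7 ≈ 1285.3)
J/(-300) - 1*491/(-183) = (8997/7)/(-300) - 1*491/(-183) = (8997/7)*(-1/300) - 491*(-1/183) = -2999/700 + 491/183 = -205117/128100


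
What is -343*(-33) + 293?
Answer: 11612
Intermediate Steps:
-343*(-33) + 293 = 11319 + 293 = 11612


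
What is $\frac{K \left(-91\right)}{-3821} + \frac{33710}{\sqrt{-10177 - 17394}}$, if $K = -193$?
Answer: $- \frac{17563}{3821} - \frac{33710 i \sqrt{27571}}{27571} \approx -4.5964 - 203.02 i$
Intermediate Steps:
$\frac{K \left(-91\right)}{-3821} + \frac{33710}{\sqrt{-10177 - 17394}} = \frac{\left(-193\right) \left(-91\right)}{-3821} + \frac{33710}{\sqrt{-10177 - 17394}} = 17563 \left(- \frac{1}{3821}\right) + \frac{33710}{\sqrt{-27571}} = - \frac{17563}{3821} + \frac{33710}{i \sqrt{27571}} = - \frac{17563}{3821} + 33710 \left(- \frac{i \sqrt{27571}}{27571}\right) = - \frac{17563}{3821} - \frac{33710 i \sqrt{27571}}{27571}$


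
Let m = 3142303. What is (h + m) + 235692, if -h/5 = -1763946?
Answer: 12197725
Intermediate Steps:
h = 8819730 (h = -5*(-1763946) = 8819730)
(h + m) + 235692 = (8819730 + 3142303) + 235692 = 11962033 + 235692 = 12197725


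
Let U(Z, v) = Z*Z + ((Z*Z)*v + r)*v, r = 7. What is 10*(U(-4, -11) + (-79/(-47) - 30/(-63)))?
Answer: 18527540/987 ≈ 18772.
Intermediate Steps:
U(Z, v) = Z² + v*(7 + v*Z²) (U(Z, v) = Z*Z + ((Z*Z)*v + 7)*v = Z² + (Z²*v + 7)*v = Z² + (v*Z² + 7)*v = Z² + (7 + v*Z²)*v = Z² + v*(7 + v*Z²))
10*(U(-4, -11) + (-79/(-47) - 30/(-63))) = 10*(((-4)² + 7*(-11) + (-4)²*(-11)²) + (-79/(-47) - 30/(-63))) = 10*((16 - 77 + 16*121) + (-79*(-1/47) - 30*(-1/63))) = 10*((16 - 77 + 1936) + (79/47 + 10/21)) = 10*(1875 + 2129/987) = 10*(1852754/987) = 18527540/987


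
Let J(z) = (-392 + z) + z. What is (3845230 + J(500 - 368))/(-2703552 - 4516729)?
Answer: -3845102/7220281 ≈ -0.53254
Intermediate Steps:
J(z) = -392 + 2*z
(3845230 + J(500 - 368))/(-2703552 - 4516729) = (3845230 + (-392 + 2*(500 - 368)))/(-2703552 - 4516729) = (3845230 + (-392 + 2*132))/(-7220281) = (3845230 + (-392 + 264))*(-1/7220281) = (3845230 - 128)*(-1/7220281) = 3845102*(-1/7220281) = -3845102/7220281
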